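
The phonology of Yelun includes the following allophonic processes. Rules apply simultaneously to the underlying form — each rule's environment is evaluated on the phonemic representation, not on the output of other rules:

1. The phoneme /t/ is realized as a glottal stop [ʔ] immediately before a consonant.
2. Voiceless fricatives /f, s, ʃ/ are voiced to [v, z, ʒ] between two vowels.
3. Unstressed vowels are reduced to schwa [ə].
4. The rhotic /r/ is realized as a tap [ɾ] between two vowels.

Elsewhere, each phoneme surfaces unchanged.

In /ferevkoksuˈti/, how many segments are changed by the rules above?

5

Segments that undergo a rule: /e/ → [ə] (rule 3); /r/ → [ɾ] (rule 4); /e/ → [ə] (rule 3); /o/ → [ə] (rule 3); /u/ → [ə] (rule 3).
All other segments surface unchanged.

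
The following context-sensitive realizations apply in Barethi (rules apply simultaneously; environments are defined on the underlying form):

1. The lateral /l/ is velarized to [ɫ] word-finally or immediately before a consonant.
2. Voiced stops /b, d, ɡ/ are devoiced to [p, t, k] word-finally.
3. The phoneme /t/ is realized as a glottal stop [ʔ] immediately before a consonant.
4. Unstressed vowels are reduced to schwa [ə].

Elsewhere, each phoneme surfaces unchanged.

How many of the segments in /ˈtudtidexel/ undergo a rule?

Segments that undergo a rule: /i/ → [ə] (rule 4); /e/ → [ə] (rule 4); /e/ → [ə] (rule 4); /l/ → [ɫ] (rule 1).
All other segments surface unchanged.

4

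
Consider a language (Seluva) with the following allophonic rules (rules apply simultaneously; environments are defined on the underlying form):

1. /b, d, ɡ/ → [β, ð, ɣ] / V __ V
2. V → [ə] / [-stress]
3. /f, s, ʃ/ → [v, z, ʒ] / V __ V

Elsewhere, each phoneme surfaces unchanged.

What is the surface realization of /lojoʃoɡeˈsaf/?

[ləjəʒəɣəˈzaf]

/l/ — not in any rule's target class → [l].
/o/ (between /l/ and /j/): in an unstressed syllable, so rule 2 applies → [ə].
/j/ (between /o/ and /o/) is unaffected → [j].
/o/ — between /j/ and /ʃ/, in an unstressed syllable — surfaces as [ə] (rule 2).
Rule 3 applies to /ʃ/ (between /o/ and /o/: between two vowels) → [ʒ].
/o/ meets the environment for rule 2 (in an unstressed syllable) → [ə].
/ɡ/ (between /o/ and /e/): between two vowels, so rule 1 applies → [ɣ].
/e/ meets the environment for rule 2 (in an unstressed syllable) → [ə].
/s/ (between /e/ and /a/): between two vowels, so rule 3 applies → [z].
/a/ — between /s/ and /f/; rule 2 does not apply here → [a].
/f/ (word-final) is in the target of rule 3 but the environment (between two vowels) is not met → [f].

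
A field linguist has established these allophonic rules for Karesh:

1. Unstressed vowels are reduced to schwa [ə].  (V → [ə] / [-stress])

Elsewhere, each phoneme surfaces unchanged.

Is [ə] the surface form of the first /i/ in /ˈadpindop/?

/i/ (between /p/ and /n/): in an unstressed syllable, so rule 1 applies → [ə].
The actual realization is [ə], which matches [ə].

Yes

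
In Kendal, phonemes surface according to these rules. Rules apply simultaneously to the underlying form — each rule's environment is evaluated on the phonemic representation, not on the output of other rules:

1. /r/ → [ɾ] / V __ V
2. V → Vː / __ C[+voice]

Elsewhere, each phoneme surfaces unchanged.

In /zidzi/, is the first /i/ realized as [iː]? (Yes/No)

Yes

/i/ meets the environment for rule 2 (before a voiced consonant) → [iː].
The actual realization is [iː], which matches [iː].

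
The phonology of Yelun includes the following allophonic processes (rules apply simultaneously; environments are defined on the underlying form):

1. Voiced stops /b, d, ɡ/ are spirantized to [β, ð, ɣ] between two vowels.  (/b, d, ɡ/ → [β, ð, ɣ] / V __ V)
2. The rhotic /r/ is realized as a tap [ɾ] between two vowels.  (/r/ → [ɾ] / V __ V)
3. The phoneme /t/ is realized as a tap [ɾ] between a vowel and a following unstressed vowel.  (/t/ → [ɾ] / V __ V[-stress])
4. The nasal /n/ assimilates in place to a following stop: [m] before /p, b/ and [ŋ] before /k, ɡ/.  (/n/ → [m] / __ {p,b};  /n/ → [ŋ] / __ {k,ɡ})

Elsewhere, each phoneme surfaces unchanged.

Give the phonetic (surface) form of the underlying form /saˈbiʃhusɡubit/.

[saˈβiʃhusɡuβit]

/b/ meets the environment for rule 1 (between two vowels) → [β].
/ɡ/ (between /s/ and /u/): rule 1 targets it, but not between two vowels → unchanged [ɡ].
/b/ (between /u/ and /i/) occurs between two vowels → [β] by rule 1.
/t/ (word-final) fails the environment for rule 3, so it stays [t].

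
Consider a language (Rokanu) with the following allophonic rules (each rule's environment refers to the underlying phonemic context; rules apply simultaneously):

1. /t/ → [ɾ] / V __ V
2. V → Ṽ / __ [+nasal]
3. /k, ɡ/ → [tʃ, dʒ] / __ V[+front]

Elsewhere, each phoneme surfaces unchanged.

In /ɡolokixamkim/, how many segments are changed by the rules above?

Segments that undergo a rule: /k/ → [tʃ] (rule 3); /a/ → [ã] (rule 2); /k/ → [tʃ] (rule 3); /i/ → [ĩ] (rule 2).
All other segments surface unchanged.

4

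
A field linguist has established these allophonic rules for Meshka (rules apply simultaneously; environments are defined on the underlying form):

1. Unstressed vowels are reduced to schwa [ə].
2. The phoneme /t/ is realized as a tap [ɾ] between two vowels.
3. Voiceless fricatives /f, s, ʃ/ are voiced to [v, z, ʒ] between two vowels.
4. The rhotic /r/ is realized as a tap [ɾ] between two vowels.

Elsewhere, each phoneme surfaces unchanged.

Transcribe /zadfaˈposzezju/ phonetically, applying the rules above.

[zədfəˈposzəzjə]

/a/ (between /z/ and /d/) occurs in an unstressed syllable → [ə] by rule 1.
/f/ (between /d/ and /a/) is in the target of rule 3 but the environment (between two vowels) is not met → [f].
Rule 1 applies to /a/ (between /f/ and /p/: in an unstressed syllable) → [ə].
/o/ (between /p/ and /s/) is in the target of rule 1 but the environment (in an unstressed syllable) is not met → [o].
/s/ (between /o/ and /z/): rule 3 targets it, but not between two vowels → unchanged [s].
Rule 1 applies to /e/ (between /z/ and /z/: in an unstressed syllable) → [ə].
/u/ (word-final): in an unstressed syllable, so rule 1 applies → [ə].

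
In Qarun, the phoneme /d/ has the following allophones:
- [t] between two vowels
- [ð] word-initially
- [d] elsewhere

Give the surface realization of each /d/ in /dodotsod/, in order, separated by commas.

Occurrence 1 (position 1): word-initially → [ð].
Occurrence 2 (position 3): between two vowels → [t].
Occurrence 3 (position 8): no conditioning environment matches → elsewhere allophone [d].

[ð], [t], [d]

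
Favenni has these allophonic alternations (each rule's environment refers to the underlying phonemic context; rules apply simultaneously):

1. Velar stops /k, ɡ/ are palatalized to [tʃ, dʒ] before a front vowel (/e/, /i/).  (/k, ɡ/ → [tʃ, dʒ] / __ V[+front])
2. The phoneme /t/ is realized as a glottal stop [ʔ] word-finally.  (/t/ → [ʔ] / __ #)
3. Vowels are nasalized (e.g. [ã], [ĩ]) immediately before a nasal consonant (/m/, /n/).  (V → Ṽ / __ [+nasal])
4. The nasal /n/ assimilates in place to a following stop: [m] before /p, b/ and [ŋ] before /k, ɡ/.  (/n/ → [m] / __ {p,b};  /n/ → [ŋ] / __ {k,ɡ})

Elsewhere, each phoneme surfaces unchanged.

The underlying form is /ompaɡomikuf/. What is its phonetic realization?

[õmpaɡõmikuf]

/o/ — word-initial, before a nasal consonant — surfaces as [õ] (rule 3).
/m/ — not in any rule's target class → [m].
/p/ — not in any rule's target class → [p].
/a/ (between /p/ and /ɡ/): rule 3 targets it, but not before a nasal consonant → unchanged [a].
/ɡ/ (between /a/ and /o/) fails the environment for rule 1, so it stays [ɡ].
/o/ (between /ɡ/ and /m/): before a nasal consonant, so rule 3 applies → [õ].
/m/ — not in any rule's target class → [m].
/i/ (between /m/ and /k/) is in the target of rule 3 but the environment (before a nasal consonant) is not met → [i].
/k/ (between /i/ and /u/) fails the environment for rule 1, so it stays [k].
/u/ (between /k/ and /f/) is in the target of rule 3 but the environment (before a nasal consonant) is not met → [u].
/f/ (word-final): no rule targets it → [f].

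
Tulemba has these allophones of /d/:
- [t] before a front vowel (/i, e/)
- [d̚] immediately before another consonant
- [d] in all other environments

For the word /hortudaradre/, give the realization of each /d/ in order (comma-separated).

Occurrence 1 (position 6): no conditioning environment matches → elsewhere allophone [d].
Occurrence 2 (position 10): immediately before another consonant → [d̚].

[d], [d̚]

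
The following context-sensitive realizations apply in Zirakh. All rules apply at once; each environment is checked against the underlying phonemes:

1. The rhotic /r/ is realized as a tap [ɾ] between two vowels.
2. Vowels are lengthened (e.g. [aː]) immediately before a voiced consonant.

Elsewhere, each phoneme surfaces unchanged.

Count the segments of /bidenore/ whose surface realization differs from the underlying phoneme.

Segments that undergo a rule: /i/ → [iː] (rule 2); /e/ → [eː] (rule 2); /o/ → [oː] (rule 2); /r/ → [ɾ] (rule 1).
All other segments surface unchanged.

4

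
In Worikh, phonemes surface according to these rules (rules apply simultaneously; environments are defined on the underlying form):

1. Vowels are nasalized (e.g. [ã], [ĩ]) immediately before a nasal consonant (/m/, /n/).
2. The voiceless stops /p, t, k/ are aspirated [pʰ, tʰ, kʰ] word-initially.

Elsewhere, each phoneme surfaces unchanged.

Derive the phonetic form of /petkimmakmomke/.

/p/ — word-initial, word-initially — surfaces as [pʰ] (rule 2).
/e/ (between /p/ and /t/): rule 1 targets it, but not before a nasal consonant → unchanged [e].
/t/ (between /e/ and /k/) is in the target of rule 2 but the environment (word-initially) is not met → [t].
/k/ (between /t/ and /i/) is in the target of rule 2 but the environment (word-initially) is not met → [k].
/i/ (between /k/ and /m/): before a nasal consonant, so rule 1 applies → [ĩ].
/m/ (between /i/ and /m/): no rule targets it → [m].
/m/ stays [m].
/a/ (between /m/ and /k/) fails the environment for rule 1, so it stays [a].
/k/ (between /a/ and /m/) fails the environment for rule 2, so it stays [k].
/m/ (between /k/ and /o/) is unaffected → [m].
/o/ meets the environment for rule 1 (before a nasal consonant) → [õ].
/m/ (between /o/ and /k/): no rule targets it → [m].
/k/ (between /m/ and /e/): rule 2 targets it, but not word-initially → unchanged [k].
/e/ (word-final): rule 1 targets it, but not before a nasal consonant → unchanged [e].

[pʰetkĩmmakmõmke]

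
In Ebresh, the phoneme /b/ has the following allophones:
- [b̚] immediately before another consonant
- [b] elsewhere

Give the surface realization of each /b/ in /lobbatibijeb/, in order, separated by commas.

Occurrence 1 (position 3): immediately before another consonant → [b̚].
Occurrence 2 (position 4): no conditioning environment matches → elsewhere allophone [b].
Occurrence 3 (position 8): no conditioning environment matches → elsewhere allophone [b].
Occurrence 4 (position 12): no conditioning environment matches → elsewhere allophone [b].

[b̚], [b], [b], [b]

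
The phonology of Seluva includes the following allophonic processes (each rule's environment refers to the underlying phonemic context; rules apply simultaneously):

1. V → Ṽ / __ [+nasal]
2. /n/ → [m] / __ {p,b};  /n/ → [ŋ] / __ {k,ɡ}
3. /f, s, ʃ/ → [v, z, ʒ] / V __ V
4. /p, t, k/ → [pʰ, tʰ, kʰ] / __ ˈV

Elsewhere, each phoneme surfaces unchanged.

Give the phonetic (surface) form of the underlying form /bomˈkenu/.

/b/ (word-initial) is unaffected → [b].
/o/ meets the environment for rule 1 (before a nasal consonant) → [õ].
/m/ — not in any rule's target class → [m].
/k/ (between /m/ and /e/) occurs immediately before a stressed vowel → [kʰ] by rule 4.
/e/ — between /k/ and /n/, before a nasal consonant — surfaces as [ẽ] (rule 1).
/n/ — between /e/ and /u/; rule 2 does not apply here → [n].
/u/ — word-final; rule 1 does not apply here → [u].

[bõmˈkʰẽnu]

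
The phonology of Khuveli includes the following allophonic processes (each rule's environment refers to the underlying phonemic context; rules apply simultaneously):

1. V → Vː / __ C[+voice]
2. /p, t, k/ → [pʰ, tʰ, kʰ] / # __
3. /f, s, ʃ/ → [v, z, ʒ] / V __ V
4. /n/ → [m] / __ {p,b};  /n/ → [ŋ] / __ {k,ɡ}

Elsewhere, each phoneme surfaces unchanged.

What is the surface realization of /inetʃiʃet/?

[iːnetʃiʒet]

/i/ (word-initial): before a voiced consonant, so rule 1 applies → [iː].
/n/ (between /i/ and /e/) fails the environment for rule 4, so it stays [n].
/e/ (between /n/ and /t/) fails the environment for rule 1, so it stays [e].
/t/ (between /e/ and /ʃ/): rule 2 targets it, but not word-initially → unchanged [t].
/ʃ/ — between /t/ and /i/; rule 3 does not apply here → [ʃ].
/i/ (between /ʃ/ and /ʃ/) fails the environment for rule 1, so it stays [i].
/ʃ/ — between /i/ and /e/, between two vowels — surfaces as [ʒ] (rule 3).
/e/ — between /ʃ/ and /t/; rule 1 does not apply here → [e].
/t/ (word-final) is in the target of rule 2 but the environment (word-initially) is not met → [t].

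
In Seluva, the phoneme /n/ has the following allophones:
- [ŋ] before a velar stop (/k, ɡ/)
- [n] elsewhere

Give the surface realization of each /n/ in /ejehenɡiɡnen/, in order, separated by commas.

Occurrence 1 (position 6): before a velar stop → [ŋ].
Occurrence 2 (position 10): no conditioning environment matches → elsewhere allophone [n].
Occurrence 3 (position 12): no conditioning environment matches → elsewhere allophone [n].

[ŋ], [n], [n]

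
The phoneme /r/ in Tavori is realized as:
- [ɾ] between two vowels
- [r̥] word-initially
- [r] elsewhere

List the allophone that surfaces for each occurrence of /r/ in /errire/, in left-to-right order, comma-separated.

Occurrence 1 (position 2): no conditioning environment matches → elsewhere allophone [r].
Occurrence 2 (position 3): no conditioning environment matches → elsewhere allophone [r].
Occurrence 3 (position 5): between two vowels → [ɾ].

[r], [r], [ɾ]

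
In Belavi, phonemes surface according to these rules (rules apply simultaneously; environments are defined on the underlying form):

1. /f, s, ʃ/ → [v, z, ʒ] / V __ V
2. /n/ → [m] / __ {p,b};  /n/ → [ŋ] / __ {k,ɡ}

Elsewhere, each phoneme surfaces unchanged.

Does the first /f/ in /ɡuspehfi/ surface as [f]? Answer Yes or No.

Yes

/f/ — between /h/ and /i/; rule 1 does not apply here → [f].
The actual realization is [f], which matches [f].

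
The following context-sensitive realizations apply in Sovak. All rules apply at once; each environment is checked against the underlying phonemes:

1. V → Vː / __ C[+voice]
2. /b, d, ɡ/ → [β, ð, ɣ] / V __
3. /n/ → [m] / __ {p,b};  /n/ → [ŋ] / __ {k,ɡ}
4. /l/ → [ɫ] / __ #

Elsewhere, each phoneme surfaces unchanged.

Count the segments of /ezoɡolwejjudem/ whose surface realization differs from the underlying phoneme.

8

Segments that undergo a rule: /e/ → [eː] (rule 1); /o/ → [oː] (rule 1); /ɡ/ → [ɣ] (rule 2); /o/ → [oː] (rule 1); /e/ → [eː] (rule 1); /u/ → [uː] (rule 1); /d/ → [ð] (rule 2); /e/ → [eː] (rule 1).
All other segments surface unchanged.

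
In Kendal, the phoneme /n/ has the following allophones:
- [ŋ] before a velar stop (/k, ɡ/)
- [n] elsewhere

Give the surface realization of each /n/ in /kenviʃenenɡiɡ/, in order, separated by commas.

[n], [n], [ŋ]

Occurrence 1 (position 3): no conditioning environment matches → elsewhere allophone [n].
Occurrence 2 (position 8): no conditioning environment matches → elsewhere allophone [n].
Occurrence 3 (position 10): before a velar stop → [ŋ].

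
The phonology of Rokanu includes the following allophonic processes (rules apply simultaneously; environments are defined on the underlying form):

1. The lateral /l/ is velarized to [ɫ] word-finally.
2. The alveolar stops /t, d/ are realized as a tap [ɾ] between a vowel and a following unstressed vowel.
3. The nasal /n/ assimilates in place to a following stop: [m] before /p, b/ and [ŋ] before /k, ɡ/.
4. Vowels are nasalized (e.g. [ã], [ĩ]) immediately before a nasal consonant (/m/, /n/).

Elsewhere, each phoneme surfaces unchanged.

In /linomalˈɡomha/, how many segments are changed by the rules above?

Segments that undergo a rule: /i/ → [ĩ] (rule 4); /o/ → [õ] (rule 4); /o/ → [õ] (rule 4).
All other segments surface unchanged.

3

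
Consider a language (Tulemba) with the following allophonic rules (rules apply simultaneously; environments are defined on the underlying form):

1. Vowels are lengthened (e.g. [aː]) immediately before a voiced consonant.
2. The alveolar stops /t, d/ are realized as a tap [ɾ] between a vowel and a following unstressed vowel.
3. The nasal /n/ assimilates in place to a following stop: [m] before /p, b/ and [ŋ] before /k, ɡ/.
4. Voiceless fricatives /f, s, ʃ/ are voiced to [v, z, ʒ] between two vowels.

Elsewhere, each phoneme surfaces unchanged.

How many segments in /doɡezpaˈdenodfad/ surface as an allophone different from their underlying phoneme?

Segments that undergo a rule: /o/ → [oː] (rule 1); /e/ → [eː] (rule 1); /a/ → [aː] (rule 1); /e/ → [eː] (rule 1); /o/ → [oː] (rule 1); /a/ → [aː] (rule 1).
All other segments surface unchanged.

6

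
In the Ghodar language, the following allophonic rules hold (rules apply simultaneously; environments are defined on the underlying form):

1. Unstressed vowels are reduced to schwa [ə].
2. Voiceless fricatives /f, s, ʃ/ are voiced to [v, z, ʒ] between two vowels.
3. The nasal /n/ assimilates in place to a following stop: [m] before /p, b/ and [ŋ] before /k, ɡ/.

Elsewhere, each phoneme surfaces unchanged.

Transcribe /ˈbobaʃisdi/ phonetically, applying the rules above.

/o/ (between /b/ and /b/) fails the environment for rule 1, so it stays [o].
Rule 1 applies to /a/ (between /b/ and /ʃ/: in an unstressed syllable) → [ə].
Rule 2 applies to /ʃ/ (between /a/ and /i/: between two vowels) → [ʒ].
/i/ (between /ʃ/ and /s/): in an unstressed syllable, so rule 1 applies → [ə].
/s/ (between /i/ and /d/) is in the target of rule 2 but the environment (between two vowels) is not met → [s].
/i/ — word-final, in an unstressed syllable — surfaces as [ə] (rule 1).

[ˈbobəʒəsdə]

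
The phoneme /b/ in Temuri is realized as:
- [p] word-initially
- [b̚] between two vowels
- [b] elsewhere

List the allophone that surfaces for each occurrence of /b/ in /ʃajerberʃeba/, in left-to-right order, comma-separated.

[b], [b̚]

Occurrence 1 (position 6): no conditioning environment matches → elsewhere allophone [b].
Occurrence 2 (position 11): between two vowels → [b̚].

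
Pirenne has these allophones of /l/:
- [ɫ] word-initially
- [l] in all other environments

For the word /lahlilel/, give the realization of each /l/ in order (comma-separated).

[ɫ], [l], [l], [l]

Occurrence 1 (position 1): word-initially → [ɫ].
Occurrence 2 (position 4): no conditioning environment matches → elsewhere allophone [l].
Occurrence 3 (position 6): no conditioning environment matches → elsewhere allophone [l].
Occurrence 4 (position 8): no conditioning environment matches → elsewhere allophone [l].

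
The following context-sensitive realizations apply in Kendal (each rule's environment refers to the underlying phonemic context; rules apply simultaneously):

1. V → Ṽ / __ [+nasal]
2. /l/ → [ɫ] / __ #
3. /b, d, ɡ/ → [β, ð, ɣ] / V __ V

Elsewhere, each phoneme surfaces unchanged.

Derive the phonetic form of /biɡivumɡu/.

[biɣivũmɡu]

/b/ (word-initial) fails the environment for rule 3, so it stays [b].
/i/ (between /b/ and /ɡ/) is in the target of rule 1 but the environment (before a nasal consonant) is not met → [i].
/ɡ/ (between /i/ and /i/) occurs between two vowels → [ɣ] by rule 3.
/i/ (between /ɡ/ and /v/) fails the environment for rule 1, so it stays [i].
/v/ (between /i/ and /u/): no rule targets it → [v].
/u/ meets the environment for rule 1 (before a nasal consonant) → [ũ].
/m/ stays [m].
/ɡ/ — between /m/ and /u/; rule 3 does not apply here → [ɡ].
/u/ (word-final) fails the environment for rule 1, so it stays [u].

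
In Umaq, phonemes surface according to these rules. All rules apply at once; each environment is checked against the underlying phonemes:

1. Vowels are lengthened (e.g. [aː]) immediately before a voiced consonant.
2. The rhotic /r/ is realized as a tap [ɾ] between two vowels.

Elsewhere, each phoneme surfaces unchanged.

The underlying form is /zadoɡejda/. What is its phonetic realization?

[zaːdoːɡeːjda]

/z/ — not in any rule's target class → [z].
Rule 1 applies to /a/ (between /z/ and /d/: before a voiced consonant) → [aː].
/d/ (between /a/ and /o/): no rule targets it → [d].
/o/ (between /d/ and /ɡ/): before a voiced consonant, so rule 1 applies → [oː].
/ɡ/ (between /o/ and /e/): no rule targets it → [ɡ].
Rule 1 applies to /e/ (between /ɡ/ and /j/: before a voiced consonant) → [eː].
/j/ — not in any rule's target class → [j].
/d/ stays [d].
/a/ (word-final): rule 1 targets it, but not before a voiced consonant → unchanged [a].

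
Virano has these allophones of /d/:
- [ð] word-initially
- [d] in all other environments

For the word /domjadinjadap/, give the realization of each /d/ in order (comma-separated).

Occurrence 1 (position 1): word-initially → [ð].
Occurrence 2 (position 6): no conditioning environment matches → elsewhere allophone [d].
Occurrence 3 (position 11): no conditioning environment matches → elsewhere allophone [d].

[ð], [d], [d]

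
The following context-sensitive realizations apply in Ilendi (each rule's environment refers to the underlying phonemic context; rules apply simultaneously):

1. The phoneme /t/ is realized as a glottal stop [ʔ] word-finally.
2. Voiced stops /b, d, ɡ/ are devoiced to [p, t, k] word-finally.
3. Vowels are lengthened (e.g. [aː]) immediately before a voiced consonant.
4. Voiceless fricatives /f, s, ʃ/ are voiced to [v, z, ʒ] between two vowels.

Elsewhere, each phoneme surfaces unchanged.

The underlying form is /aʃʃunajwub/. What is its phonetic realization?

[aʃʃuːnaːjwuːp]

/a/ (word-initial) is in the target of rule 3 but the environment (before a voiced consonant) is not met → [a].
/ʃ/ — between /a/ and /ʃ/; rule 4 does not apply here → [ʃ].
/ʃ/ (between /ʃ/ and /u/) is in the target of rule 4 but the environment (between two vowels) is not met → [ʃ].
/u/ — between /ʃ/ and /n/, before a voiced consonant — surfaces as [uː] (rule 3).
/n/ — not in any rule's target class → [n].
/a/ meets the environment for rule 3 (before a voiced consonant) → [aː].
/j/ (between /a/ and /w/): no rule targets it → [j].
/w/ (between /j/ and /u/): no rule targets it → [w].
/u/ meets the environment for rule 3 (before a voiced consonant) → [uː].
/b/ — word-final, word-finally — surfaces as [p] (rule 2).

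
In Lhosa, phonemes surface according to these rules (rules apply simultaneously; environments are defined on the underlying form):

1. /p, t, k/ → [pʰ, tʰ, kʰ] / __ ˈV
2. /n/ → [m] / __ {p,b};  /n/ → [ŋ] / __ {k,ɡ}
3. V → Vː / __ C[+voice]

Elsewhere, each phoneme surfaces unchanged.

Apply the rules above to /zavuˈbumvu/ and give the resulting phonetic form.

/z/ stays [z].
/a/ — between /z/ and /v/, before a voiced consonant — surfaces as [aː] (rule 3).
/v/ (between /a/ and /u/) is unaffected → [v].
/u/ meets the environment for rule 3 (before a voiced consonant) → [uː].
/b/ stays [b].
/u/ — between /b/ and /m/, before a voiced consonant — surfaces as [uː] (rule 3).
/m/ (between /u/ and /v/): no rule targets it → [m].
/v/ — not in any rule's target class → [v].
/u/ — word-final; rule 3 does not apply here → [u].

[zaːvuːˈbuːmvu]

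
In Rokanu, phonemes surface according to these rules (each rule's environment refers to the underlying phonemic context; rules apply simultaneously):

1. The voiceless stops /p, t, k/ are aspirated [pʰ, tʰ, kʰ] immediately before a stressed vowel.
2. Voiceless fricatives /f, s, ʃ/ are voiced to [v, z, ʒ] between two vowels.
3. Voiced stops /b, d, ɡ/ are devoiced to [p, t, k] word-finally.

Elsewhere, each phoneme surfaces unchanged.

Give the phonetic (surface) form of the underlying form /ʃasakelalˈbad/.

[ʃazakelalˈbat]

/ʃ/ (word-initial) is in the target of rule 2 but the environment (between two vowels) is not met → [ʃ].
/a/ stays [a].
/s/ (between /a/ and /a/): between two vowels, so rule 2 applies → [z].
/a/ (between /s/ and /k/): no rule targets it → [a].
/k/ (between /a/ and /e/) is in the target of rule 1 but the environment (immediately before a stressed vowel) is not met → [k].
/e/ (between /k/ and /l/): no rule targets it → [e].
/l/ — not in any rule's target class → [l].
/a/ — not in any rule's target class → [a].
/l/ stays [l].
/b/ (between /l/ and /a/): rule 3 targets it, but not word-finally → unchanged [b].
/a/ (between /b/ and /d/): no rule targets it → [a].
/d/ (word-final): word-finally, so rule 3 applies → [t].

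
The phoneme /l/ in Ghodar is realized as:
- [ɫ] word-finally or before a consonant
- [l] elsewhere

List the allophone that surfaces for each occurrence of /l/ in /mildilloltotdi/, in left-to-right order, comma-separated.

Occurrence 1 (position 3): word-finally or before a consonant → [ɫ].
Occurrence 2 (position 6): word-finally or before a consonant → [ɫ].
Occurrence 3 (position 7): no conditioning environment matches → elsewhere allophone [l].
Occurrence 4 (position 9): word-finally or before a consonant → [ɫ].

[ɫ], [ɫ], [l], [ɫ]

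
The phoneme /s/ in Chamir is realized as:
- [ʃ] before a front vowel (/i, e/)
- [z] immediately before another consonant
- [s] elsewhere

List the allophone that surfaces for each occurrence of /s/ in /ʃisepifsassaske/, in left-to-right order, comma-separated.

Occurrence 1 (position 3): before a front vowel (/i, e/) → [ʃ].
Occurrence 2 (position 8): no conditioning environment matches → elsewhere allophone [s].
Occurrence 3 (position 10): immediately before another consonant → [z].
Occurrence 4 (position 11): no conditioning environment matches → elsewhere allophone [s].
Occurrence 5 (position 13): immediately before another consonant → [z].

[ʃ], [s], [z], [s], [z]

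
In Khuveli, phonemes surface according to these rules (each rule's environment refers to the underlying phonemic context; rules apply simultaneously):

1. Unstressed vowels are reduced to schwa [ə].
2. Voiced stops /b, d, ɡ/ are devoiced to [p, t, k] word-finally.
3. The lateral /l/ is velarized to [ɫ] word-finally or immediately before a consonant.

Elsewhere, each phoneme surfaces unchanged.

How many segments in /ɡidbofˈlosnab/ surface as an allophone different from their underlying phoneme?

4

Segments that undergo a rule: /i/ → [ə] (rule 1); /o/ → [ə] (rule 1); /a/ → [ə] (rule 1); /b/ → [p] (rule 2).
All other segments surface unchanged.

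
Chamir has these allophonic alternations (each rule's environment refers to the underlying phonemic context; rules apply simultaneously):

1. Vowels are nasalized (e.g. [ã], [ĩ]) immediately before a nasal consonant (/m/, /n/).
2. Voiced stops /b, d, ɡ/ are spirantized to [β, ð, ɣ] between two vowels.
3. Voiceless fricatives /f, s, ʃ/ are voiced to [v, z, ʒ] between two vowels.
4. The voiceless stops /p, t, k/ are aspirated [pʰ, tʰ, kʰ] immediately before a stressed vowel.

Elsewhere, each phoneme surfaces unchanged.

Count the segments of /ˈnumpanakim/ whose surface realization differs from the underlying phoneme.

3

Segments that undergo a rule: /u/ → [ũ] (rule 1); /a/ → [ã] (rule 1); /i/ → [ĩ] (rule 1).
All other segments surface unchanged.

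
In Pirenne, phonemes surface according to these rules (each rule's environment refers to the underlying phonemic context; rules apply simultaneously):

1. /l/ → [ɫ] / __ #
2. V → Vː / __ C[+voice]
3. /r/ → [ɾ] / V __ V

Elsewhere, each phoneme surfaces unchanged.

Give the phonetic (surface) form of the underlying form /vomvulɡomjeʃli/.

[voːmvuːlɡoːmjeʃli]

/o/ meets the environment for rule 2 (before a voiced consonant) → [oː].
/u/ meets the environment for rule 2 (before a voiced consonant) → [uː].
/l/ (between /u/ and /ɡ/) is in the target of rule 1 but the environment (word-finally) is not met → [l].
/o/ — between /ɡ/ and /m/, before a voiced consonant — surfaces as [oː] (rule 2).
/e/ — between /j/ and /ʃ/; rule 2 does not apply here → [e].
/l/ (between /ʃ/ and /i/) is in the target of rule 1 but the environment (word-finally) is not met → [l].
/i/ (word-final) fails the environment for rule 2, so it stays [i].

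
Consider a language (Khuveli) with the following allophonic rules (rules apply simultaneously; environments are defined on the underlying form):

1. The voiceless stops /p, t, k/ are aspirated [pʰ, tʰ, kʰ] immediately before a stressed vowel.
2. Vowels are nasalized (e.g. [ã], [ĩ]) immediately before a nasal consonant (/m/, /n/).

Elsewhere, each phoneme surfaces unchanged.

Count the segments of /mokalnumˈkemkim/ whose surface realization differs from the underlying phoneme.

Segments that undergo a rule: /u/ → [ũ] (rule 2); /k/ → [kʰ] (rule 1); /e/ → [ẽ] (rule 2); /i/ → [ĩ] (rule 2).
All other segments surface unchanged.

4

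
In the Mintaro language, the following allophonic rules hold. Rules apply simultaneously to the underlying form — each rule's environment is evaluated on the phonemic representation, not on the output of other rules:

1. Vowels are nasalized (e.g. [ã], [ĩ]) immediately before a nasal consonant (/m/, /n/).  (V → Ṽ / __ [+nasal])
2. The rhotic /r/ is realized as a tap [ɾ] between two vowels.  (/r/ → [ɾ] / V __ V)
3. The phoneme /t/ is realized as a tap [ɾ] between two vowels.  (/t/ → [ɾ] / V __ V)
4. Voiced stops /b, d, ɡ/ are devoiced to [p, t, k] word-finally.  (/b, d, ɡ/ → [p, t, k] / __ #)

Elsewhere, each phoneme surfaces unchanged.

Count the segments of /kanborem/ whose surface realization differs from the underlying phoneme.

Segments that undergo a rule: /a/ → [ã] (rule 1); /r/ → [ɾ] (rule 2); /e/ → [ẽ] (rule 1).
All other segments surface unchanged.

3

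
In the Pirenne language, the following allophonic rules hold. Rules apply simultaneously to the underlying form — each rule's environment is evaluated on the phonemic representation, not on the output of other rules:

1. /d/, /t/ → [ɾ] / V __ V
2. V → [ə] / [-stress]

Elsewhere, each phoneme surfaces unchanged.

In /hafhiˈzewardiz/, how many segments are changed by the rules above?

4

Segments that undergo a rule: /a/ → [ə] (rule 2); /i/ → [ə] (rule 2); /a/ → [ə] (rule 2); /i/ → [ə] (rule 2).
All other segments surface unchanged.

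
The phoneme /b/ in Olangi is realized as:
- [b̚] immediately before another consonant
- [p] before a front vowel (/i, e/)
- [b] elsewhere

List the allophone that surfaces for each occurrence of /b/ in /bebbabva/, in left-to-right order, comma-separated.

Occurrence 1 (position 1): before a front vowel (/i, e/) → [p].
Occurrence 2 (position 3): immediately before another consonant → [b̚].
Occurrence 3 (position 4): no conditioning environment matches → elsewhere allophone [b].
Occurrence 4 (position 6): immediately before another consonant → [b̚].

[p], [b̚], [b], [b̚]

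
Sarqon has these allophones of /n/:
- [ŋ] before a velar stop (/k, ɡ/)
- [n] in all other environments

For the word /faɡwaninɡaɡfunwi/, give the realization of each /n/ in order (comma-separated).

Occurrence 1 (position 6): no conditioning environment matches → elsewhere allophone [n].
Occurrence 2 (position 8): before a velar stop → [ŋ].
Occurrence 3 (position 14): no conditioning environment matches → elsewhere allophone [n].

[n], [ŋ], [n]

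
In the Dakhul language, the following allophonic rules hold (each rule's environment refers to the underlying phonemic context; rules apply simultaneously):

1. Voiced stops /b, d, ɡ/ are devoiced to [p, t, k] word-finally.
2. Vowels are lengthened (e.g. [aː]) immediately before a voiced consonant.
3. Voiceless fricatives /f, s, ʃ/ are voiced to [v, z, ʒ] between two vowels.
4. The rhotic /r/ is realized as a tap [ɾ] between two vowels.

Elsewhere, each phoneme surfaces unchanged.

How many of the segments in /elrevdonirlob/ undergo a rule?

Segments that undergo a rule: /e/ → [eː] (rule 2); /e/ → [eː] (rule 2); /o/ → [oː] (rule 2); /i/ → [iː] (rule 2); /o/ → [oː] (rule 2); /b/ → [p] (rule 1).
All other segments surface unchanged.

6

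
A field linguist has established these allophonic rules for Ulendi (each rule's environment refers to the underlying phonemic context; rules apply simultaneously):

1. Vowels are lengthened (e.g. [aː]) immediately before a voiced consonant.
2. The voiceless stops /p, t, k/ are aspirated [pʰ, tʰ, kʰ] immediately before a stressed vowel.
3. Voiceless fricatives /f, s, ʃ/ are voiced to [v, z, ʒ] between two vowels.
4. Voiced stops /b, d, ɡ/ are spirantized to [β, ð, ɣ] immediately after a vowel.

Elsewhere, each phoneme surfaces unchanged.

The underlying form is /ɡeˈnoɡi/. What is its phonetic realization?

[ɡeːˈnoːɣi]

/ɡ/ (word-initial) fails the environment for rule 4, so it stays [ɡ].
/e/ (between /ɡ/ and /n/): before a voiced consonant, so rule 1 applies → [eː].
/n/ (between /e/ and /o/) is unaffected → [n].
/o/ meets the environment for rule 1 (before a voiced consonant) → [oː].
/ɡ/ (between /o/ and /i/) occurs immediately after a vowel → [ɣ] by rule 4.
/i/ — word-final; rule 1 does not apply here → [i].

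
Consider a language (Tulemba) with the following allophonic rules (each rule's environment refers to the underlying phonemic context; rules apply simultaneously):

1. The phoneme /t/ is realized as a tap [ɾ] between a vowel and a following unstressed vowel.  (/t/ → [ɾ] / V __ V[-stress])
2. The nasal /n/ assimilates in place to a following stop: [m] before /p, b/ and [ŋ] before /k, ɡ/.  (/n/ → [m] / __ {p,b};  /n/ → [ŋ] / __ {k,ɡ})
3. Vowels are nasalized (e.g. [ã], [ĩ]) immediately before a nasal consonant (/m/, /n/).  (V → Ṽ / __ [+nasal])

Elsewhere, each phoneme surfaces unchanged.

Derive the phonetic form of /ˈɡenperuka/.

/ɡ/ stays [ɡ].
/e/ — between /ɡ/ and /n/, before a nasal consonant — surfaces as [ẽ] (rule 3).
/n/ meets the environment for rule 2 (before a labial or velar stop) → [m].
/p/ (between /n/ and /e/): no rule targets it → [p].
/e/ — between /p/ and /r/; rule 3 does not apply here → [e].
/r/ (between /e/ and /u/) is unaffected → [r].
/u/ — between /r/ and /k/; rule 3 does not apply here → [u].
/k/ (between /u/ and /a/): no rule targets it → [k].
/a/ (word-final): rule 3 targets it, but not before a nasal consonant → unchanged [a].

[ˈɡẽmperuka]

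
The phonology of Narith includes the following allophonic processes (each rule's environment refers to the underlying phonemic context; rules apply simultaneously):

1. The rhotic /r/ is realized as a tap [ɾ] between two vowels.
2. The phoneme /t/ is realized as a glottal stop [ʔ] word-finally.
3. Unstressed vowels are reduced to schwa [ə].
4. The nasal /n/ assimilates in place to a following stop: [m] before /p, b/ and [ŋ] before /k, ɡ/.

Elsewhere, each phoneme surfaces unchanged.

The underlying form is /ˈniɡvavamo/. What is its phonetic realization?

[ˈniɡvəvəmə]

/n/ (word-initial): rule 4 targets it, but not before a labial or velar stop → unchanged [n].
/i/ — between /n/ and /ɡ/; rule 3 does not apply here → [i].
/ɡ/ stays [ɡ].
/v/ — not in any rule's target class → [v].
Rule 3 applies to /a/ (between /v/ and /v/: in an unstressed syllable) → [ə].
/v/ (between /a/ and /a/) is unaffected → [v].
/a/ (between /v/ and /m/) occurs in an unstressed syllable → [ə] by rule 3.
/m/ stays [m].
/o/ — word-final, in an unstressed syllable — surfaces as [ə] (rule 3).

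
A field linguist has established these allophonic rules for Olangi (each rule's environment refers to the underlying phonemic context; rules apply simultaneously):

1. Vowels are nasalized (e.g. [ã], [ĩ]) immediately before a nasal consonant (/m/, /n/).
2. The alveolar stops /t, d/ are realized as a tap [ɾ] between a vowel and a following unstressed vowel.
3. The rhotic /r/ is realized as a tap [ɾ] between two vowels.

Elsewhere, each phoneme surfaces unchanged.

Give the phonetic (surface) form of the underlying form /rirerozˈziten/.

[riɾeɾozˈziɾẽn]

/r/ — word-initial; rule 3 does not apply here → [r].
/i/ (between /r/ and /r/) fails the environment for rule 1, so it stays [i].
/r/ (between /i/ and /e/) occurs between two vowels → [ɾ] by rule 3.
/e/ (between /r/ and /r/) is in the target of rule 1 but the environment (before a nasal consonant) is not met → [e].
/r/ meets the environment for rule 3 (between two vowels) → [ɾ].
/o/ (between /r/ and /z/) is in the target of rule 1 but the environment (before a nasal consonant) is not met → [o].
/i/ (between /z/ and /t/): rule 1 targets it, but not before a nasal consonant → unchanged [i].
/t/ meets the environment for rule 2 (between a vowel and a following unstressed vowel) → [ɾ].
/e/ — between /t/ and /n/, before a nasal consonant — surfaces as [ẽ] (rule 1).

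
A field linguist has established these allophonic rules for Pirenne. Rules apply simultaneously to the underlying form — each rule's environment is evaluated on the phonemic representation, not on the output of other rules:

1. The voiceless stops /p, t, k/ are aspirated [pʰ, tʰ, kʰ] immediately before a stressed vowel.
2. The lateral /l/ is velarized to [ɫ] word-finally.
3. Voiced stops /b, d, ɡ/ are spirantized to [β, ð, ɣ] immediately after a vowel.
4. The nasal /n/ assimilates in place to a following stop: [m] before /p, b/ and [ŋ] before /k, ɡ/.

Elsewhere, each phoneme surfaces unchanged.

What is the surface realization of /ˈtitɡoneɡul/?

/t/ — word-initial, immediately before a stressed vowel — surfaces as [tʰ] (rule 1).
/i/ — not in any rule's target class → [i].
/t/ (between /i/ and /ɡ/) is in the target of rule 1 but the environment (immediately before a stressed vowel) is not met → [t].
/ɡ/ — between /t/ and /o/; rule 3 does not apply here → [ɡ].
/o/ stays [o].
/n/ (between /o/ and /e/) is in the target of rule 4 but the environment (before a labial or velar stop) is not met → [n].
/e/ (between /n/ and /ɡ/) is unaffected → [e].
/ɡ/ — between /e/ and /u/, immediately after a vowel — surfaces as [ɣ] (rule 3).
/u/ (between /ɡ/ and /l/): no rule targets it → [u].
/l/ meets the environment for rule 2 (word-finally) → [ɫ].

[ˈtʰitɡoneɣuɫ]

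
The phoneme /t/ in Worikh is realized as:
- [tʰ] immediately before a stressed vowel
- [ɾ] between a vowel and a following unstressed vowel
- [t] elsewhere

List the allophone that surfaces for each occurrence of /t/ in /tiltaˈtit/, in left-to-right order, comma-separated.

Occurrence 1 (position 1): no conditioning environment matches → elsewhere allophone [t].
Occurrence 2 (position 4): no conditioning environment matches → elsewhere allophone [t].
Occurrence 3 (position 6): immediately before a stressed vowel → [tʰ].
Occurrence 4 (position 8): no conditioning environment matches → elsewhere allophone [t].

[t], [t], [tʰ], [t]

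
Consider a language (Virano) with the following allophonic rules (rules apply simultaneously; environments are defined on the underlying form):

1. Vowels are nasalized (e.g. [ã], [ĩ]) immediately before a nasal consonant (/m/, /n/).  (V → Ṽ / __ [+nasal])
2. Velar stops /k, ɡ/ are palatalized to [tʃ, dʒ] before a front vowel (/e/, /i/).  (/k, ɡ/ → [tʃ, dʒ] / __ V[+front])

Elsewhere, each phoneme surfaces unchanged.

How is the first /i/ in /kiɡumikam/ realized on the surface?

/i/ (between /k/ and /ɡ/): rule 1 targets it, but not before a nasal consonant → unchanged [i].

[i]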